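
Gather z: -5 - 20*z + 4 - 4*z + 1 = -24*z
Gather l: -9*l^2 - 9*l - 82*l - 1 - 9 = -9*l^2 - 91*l - 10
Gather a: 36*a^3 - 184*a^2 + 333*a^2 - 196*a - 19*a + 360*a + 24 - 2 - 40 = 36*a^3 + 149*a^2 + 145*a - 18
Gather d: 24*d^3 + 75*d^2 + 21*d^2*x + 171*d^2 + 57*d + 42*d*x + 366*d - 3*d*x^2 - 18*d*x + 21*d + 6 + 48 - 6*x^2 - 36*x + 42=24*d^3 + d^2*(21*x + 246) + d*(-3*x^2 + 24*x + 444) - 6*x^2 - 36*x + 96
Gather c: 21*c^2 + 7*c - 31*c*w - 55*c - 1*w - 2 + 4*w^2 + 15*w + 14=21*c^2 + c*(-31*w - 48) + 4*w^2 + 14*w + 12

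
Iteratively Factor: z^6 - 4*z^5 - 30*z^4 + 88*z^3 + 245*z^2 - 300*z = (z - 5)*(z^5 + z^4 - 25*z^3 - 37*z^2 + 60*z) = (z - 5)*(z + 3)*(z^4 - 2*z^3 - 19*z^2 + 20*z) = (z - 5)*(z + 3)*(z + 4)*(z^3 - 6*z^2 + 5*z) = (z - 5)*(z - 1)*(z + 3)*(z + 4)*(z^2 - 5*z) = z*(z - 5)*(z - 1)*(z + 3)*(z + 4)*(z - 5)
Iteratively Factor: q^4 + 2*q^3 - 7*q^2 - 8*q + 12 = (q - 1)*(q^3 + 3*q^2 - 4*q - 12) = (q - 2)*(q - 1)*(q^2 + 5*q + 6) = (q - 2)*(q - 1)*(q + 2)*(q + 3)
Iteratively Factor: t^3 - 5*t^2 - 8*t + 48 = (t - 4)*(t^2 - t - 12) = (t - 4)^2*(t + 3)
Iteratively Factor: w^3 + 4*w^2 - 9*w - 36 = (w + 4)*(w^2 - 9) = (w + 3)*(w + 4)*(w - 3)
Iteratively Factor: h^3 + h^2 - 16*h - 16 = (h + 4)*(h^2 - 3*h - 4) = (h + 1)*(h + 4)*(h - 4)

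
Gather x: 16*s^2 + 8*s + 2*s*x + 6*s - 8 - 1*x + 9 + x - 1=16*s^2 + 2*s*x + 14*s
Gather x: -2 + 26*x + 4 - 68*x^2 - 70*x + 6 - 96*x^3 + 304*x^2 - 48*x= -96*x^3 + 236*x^2 - 92*x + 8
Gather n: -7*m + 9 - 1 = 8 - 7*m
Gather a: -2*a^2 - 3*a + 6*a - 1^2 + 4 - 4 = -2*a^2 + 3*a - 1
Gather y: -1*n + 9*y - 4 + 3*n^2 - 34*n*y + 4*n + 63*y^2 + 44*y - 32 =3*n^2 + 3*n + 63*y^2 + y*(53 - 34*n) - 36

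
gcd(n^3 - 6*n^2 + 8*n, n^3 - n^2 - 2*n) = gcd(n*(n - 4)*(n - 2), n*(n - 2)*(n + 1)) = n^2 - 2*n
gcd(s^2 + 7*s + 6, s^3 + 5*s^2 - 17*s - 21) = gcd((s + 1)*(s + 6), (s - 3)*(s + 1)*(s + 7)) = s + 1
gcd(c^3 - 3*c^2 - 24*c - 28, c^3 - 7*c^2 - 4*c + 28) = c^2 - 5*c - 14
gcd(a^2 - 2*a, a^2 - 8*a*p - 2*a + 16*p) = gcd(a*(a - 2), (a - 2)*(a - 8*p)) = a - 2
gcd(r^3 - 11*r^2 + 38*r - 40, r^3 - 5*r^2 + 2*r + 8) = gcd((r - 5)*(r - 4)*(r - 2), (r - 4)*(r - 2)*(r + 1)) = r^2 - 6*r + 8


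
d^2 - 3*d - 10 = (d - 5)*(d + 2)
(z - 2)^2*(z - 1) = z^3 - 5*z^2 + 8*z - 4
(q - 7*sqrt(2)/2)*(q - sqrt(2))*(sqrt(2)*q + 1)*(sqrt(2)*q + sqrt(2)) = 2*q^4 - 8*sqrt(2)*q^3 + 2*q^3 - 8*sqrt(2)*q^2 + 5*q^2 + 5*q + 7*sqrt(2)*q + 7*sqrt(2)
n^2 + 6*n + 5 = (n + 1)*(n + 5)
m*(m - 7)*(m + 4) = m^3 - 3*m^2 - 28*m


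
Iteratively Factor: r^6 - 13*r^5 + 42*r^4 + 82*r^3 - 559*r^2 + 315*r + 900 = (r - 3)*(r^5 - 10*r^4 + 12*r^3 + 118*r^2 - 205*r - 300) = (r - 4)*(r - 3)*(r^4 - 6*r^3 - 12*r^2 + 70*r + 75) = (r - 4)*(r - 3)*(r + 1)*(r^3 - 7*r^2 - 5*r + 75) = (r - 4)*(r - 3)*(r + 1)*(r + 3)*(r^2 - 10*r + 25) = (r - 5)*(r - 4)*(r - 3)*(r + 1)*(r + 3)*(r - 5)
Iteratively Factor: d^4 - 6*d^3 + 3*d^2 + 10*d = (d + 1)*(d^3 - 7*d^2 + 10*d) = d*(d + 1)*(d^2 - 7*d + 10) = d*(d - 2)*(d + 1)*(d - 5)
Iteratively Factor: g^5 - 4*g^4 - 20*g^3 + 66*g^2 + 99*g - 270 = (g - 5)*(g^4 + g^3 - 15*g^2 - 9*g + 54) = (g - 5)*(g + 3)*(g^3 - 2*g^2 - 9*g + 18) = (g - 5)*(g + 3)^2*(g^2 - 5*g + 6) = (g - 5)*(g - 3)*(g + 3)^2*(g - 2)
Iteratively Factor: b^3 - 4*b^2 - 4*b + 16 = (b + 2)*(b^2 - 6*b + 8) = (b - 2)*(b + 2)*(b - 4)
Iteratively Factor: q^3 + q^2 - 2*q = (q - 1)*(q^2 + 2*q) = q*(q - 1)*(q + 2)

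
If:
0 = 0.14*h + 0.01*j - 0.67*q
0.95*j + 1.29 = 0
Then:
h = 4.78571428571429*q + 0.0969924812030075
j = -1.36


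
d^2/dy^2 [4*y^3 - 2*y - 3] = 24*y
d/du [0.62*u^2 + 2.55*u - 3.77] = 1.24*u + 2.55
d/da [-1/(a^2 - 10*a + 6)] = 2*(a - 5)/(a^2 - 10*a + 6)^2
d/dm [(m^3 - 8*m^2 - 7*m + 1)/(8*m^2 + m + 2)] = (8*m^4 + 2*m^3 + 54*m^2 - 48*m - 15)/(64*m^4 + 16*m^3 + 33*m^2 + 4*m + 4)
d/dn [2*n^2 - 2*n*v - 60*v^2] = 4*n - 2*v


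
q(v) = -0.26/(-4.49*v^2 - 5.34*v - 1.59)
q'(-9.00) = 0.00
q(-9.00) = 0.00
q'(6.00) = -0.00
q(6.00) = 0.00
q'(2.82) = -0.00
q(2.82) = 0.00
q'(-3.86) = 0.00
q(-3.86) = 0.01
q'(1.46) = -0.01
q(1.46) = 0.01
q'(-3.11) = 0.01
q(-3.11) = 0.01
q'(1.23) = -0.02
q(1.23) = 0.02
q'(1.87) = -0.01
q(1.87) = 0.01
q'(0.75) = -0.05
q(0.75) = 0.03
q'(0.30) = -0.16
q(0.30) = 0.07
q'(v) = -0.26*(8.98*v + 5.34)/(-4.49*v^2 - 5.34*v - 1.59)^2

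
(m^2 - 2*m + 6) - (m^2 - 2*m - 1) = 7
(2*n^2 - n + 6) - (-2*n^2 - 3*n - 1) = 4*n^2 + 2*n + 7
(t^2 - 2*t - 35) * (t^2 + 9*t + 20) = t^4 + 7*t^3 - 33*t^2 - 355*t - 700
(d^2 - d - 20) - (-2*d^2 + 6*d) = 3*d^2 - 7*d - 20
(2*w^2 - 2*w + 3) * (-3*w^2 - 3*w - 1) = -6*w^4 - 5*w^2 - 7*w - 3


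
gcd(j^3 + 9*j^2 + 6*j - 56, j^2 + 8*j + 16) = j + 4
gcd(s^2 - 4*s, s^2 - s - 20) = 1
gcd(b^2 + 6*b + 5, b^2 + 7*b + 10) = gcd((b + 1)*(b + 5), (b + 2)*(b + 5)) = b + 5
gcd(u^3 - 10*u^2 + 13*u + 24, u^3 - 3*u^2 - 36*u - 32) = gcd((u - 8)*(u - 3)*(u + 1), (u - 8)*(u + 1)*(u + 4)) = u^2 - 7*u - 8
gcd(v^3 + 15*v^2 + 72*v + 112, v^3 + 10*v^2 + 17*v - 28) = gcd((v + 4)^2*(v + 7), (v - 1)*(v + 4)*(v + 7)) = v^2 + 11*v + 28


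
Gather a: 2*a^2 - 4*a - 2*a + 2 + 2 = 2*a^2 - 6*a + 4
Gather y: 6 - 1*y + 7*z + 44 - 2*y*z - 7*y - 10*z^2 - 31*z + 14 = y*(-2*z - 8) - 10*z^2 - 24*z + 64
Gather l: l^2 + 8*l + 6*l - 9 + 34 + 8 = l^2 + 14*l + 33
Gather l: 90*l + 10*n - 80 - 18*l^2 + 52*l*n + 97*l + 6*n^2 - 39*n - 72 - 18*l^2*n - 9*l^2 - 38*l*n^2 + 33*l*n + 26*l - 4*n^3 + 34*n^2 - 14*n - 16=l^2*(-18*n - 27) + l*(-38*n^2 + 85*n + 213) - 4*n^3 + 40*n^2 - 43*n - 168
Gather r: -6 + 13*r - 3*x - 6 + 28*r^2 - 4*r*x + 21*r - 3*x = 28*r^2 + r*(34 - 4*x) - 6*x - 12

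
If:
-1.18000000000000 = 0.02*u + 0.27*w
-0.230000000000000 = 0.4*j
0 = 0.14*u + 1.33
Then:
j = -0.58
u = -9.50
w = -3.67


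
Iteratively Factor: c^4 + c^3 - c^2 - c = (c + 1)*(c^3 - c) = (c + 1)^2*(c^2 - c) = c*(c + 1)^2*(c - 1)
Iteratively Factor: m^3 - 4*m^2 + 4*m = (m - 2)*(m^2 - 2*m) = (m - 2)^2*(m)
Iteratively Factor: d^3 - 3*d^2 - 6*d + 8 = (d + 2)*(d^2 - 5*d + 4) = (d - 4)*(d + 2)*(d - 1)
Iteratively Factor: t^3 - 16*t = (t + 4)*(t^2 - 4*t) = (t - 4)*(t + 4)*(t)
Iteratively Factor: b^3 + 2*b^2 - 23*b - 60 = (b + 3)*(b^2 - b - 20) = (b + 3)*(b + 4)*(b - 5)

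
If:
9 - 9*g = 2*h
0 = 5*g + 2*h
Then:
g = 9/4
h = -45/8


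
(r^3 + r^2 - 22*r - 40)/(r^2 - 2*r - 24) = (r^2 - 3*r - 10)/(r - 6)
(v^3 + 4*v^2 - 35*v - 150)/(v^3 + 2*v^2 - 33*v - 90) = (v + 5)/(v + 3)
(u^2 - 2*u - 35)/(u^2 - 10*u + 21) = (u + 5)/(u - 3)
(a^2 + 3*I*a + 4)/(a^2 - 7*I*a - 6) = (a + 4*I)/(a - 6*I)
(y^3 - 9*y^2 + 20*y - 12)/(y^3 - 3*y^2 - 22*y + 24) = (y - 2)/(y + 4)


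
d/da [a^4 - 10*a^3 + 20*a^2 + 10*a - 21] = 4*a^3 - 30*a^2 + 40*a + 10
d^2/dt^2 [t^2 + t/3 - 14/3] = 2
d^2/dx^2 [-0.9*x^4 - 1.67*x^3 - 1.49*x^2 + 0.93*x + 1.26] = -10.8*x^2 - 10.02*x - 2.98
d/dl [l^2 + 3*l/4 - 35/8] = 2*l + 3/4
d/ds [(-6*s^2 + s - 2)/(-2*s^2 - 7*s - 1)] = (44*s^2 + 4*s - 15)/(4*s^4 + 28*s^3 + 53*s^2 + 14*s + 1)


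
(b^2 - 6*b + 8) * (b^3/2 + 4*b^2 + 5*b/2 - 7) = b^5/2 + b^4 - 35*b^3/2 + 10*b^2 + 62*b - 56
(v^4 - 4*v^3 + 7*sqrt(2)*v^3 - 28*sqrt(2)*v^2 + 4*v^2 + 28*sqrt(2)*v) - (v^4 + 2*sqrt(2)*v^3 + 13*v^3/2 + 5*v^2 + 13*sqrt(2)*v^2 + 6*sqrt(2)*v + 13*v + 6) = -21*v^3/2 + 5*sqrt(2)*v^3 - 41*sqrt(2)*v^2 - v^2 - 13*v + 22*sqrt(2)*v - 6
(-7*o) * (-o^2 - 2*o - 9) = 7*o^3 + 14*o^2 + 63*o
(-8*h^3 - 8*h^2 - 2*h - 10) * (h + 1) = -8*h^4 - 16*h^3 - 10*h^2 - 12*h - 10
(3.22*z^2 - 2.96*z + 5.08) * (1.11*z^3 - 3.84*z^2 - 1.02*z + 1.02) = 3.5742*z^5 - 15.6504*z^4 + 13.7208*z^3 - 13.2036*z^2 - 8.2008*z + 5.1816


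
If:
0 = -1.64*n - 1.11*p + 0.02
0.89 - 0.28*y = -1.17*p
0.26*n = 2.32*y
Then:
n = 0.52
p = -0.75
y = 0.06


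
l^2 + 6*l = l*(l + 6)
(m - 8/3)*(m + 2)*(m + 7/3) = m^3 + 5*m^2/3 - 62*m/9 - 112/9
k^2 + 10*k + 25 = (k + 5)^2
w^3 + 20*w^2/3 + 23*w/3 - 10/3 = (w - 1/3)*(w + 2)*(w + 5)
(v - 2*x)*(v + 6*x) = v^2 + 4*v*x - 12*x^2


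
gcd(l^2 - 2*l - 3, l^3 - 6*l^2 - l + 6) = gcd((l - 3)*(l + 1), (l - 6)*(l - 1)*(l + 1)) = l + 1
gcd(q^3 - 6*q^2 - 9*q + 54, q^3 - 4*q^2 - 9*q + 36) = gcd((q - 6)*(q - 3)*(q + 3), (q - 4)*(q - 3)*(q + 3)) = q^2 - 9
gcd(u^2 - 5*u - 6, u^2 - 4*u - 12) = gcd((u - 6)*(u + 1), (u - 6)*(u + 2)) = u - 6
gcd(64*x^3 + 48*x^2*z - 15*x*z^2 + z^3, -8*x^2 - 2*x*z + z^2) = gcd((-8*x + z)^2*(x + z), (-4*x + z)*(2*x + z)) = 1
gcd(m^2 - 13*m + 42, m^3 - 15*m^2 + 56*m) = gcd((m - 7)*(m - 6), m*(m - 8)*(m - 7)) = m - 7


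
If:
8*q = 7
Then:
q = 7/8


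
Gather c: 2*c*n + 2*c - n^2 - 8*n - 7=c*(2*n + 2) - n^2 - 8*n - 7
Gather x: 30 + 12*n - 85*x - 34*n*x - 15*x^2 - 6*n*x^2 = 12*n + x^2*(-6*n - 15) + x*(-34*n - 85) + 30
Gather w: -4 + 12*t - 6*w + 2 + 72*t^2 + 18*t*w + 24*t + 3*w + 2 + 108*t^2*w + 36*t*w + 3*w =72*t^2 + 36*t + w*(108*t^2 + 54*t)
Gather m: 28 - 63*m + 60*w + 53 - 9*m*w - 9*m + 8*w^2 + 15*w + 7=m*(-9*w - 72) + 8*w^2 + 75*w + 88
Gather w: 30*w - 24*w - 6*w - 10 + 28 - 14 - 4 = 0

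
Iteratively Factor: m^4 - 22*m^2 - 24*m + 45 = (m + 3)*(m^3 - 3*m^2 - 13*m + 15) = (m - 1)*(m + 3)*(m^2 - 2*m - 15) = (m - 5)*(m - 1)*(m + 3)*(m + 3)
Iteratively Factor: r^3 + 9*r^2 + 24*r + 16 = (r + 4)*(r^2 + 5*r + 4) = (r + 1)*(r + 4)*(r + 4)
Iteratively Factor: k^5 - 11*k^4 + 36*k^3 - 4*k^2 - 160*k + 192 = (k - 4)*(k^4 - 7*k^3 + 8*k^2 + 28*k - 48) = (k - 4)^2*(k^3 - 3*k^2 - 4*k + 12) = (k - 4)^2*(k - 2)*(k^2 - k - 6) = (k - 4)^2*(k - 3)*(k - 2)*(k + 2)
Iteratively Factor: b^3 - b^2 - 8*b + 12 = (b + 3)*(b^2 - 4*b + 4) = (b - 2)*(b + 3)*(b - 2)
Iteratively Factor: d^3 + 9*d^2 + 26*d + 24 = (d + 3)*(d^2 + 6*d + 8) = (d + 3)*(d + 4)*(d + 2)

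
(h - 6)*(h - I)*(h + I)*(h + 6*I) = h^4 - 6*h^3 + 6*I*h^3 + h^2 - 36*I*h^2 - 6*h + 6*I*h - 36*I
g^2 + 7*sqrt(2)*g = g*(g + 7*sqrt(2))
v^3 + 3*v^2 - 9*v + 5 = (v - 1)^2*(v + 5)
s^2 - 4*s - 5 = (s - 5)*(s + 1)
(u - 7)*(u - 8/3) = u^2 - 29*u/3 + 56/3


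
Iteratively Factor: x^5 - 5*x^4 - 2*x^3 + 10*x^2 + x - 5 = (x - 1)*(x^4 - 4*x^3 - 6*x^2 + 4*x + 5) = (x - 1)*(x + 1)*(x^3 - 5*x^2 - x + 5) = (x - 1)*(x + 1)^2*(x^2 - 6*x + 5) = (x - 5)*(x - 1)*(x + 1)^2*(x - 1)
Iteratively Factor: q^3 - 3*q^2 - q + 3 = (q - 1)*(q^2 - 2*q - 3) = (q - 1)*(q + 1)*(q - 3)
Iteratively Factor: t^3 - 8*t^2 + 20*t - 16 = (t - 4)*(t^2 - 4*t + 4) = (t - 4)*(t - 2)*(t - 2)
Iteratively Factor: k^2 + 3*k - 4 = (k + 4)*(k - 1)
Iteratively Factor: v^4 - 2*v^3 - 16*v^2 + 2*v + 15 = (v + 3)*(v^3 - 5*v^2 - v + 5) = (v - 5)*(v + 3)*(v^2 - 1) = (v - 5)*(v - 1)*(v + 3)*(v + 1)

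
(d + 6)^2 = d^2 + 12*d + 36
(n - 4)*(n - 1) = n^2 - 5*n + 4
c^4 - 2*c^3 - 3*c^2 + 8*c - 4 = (c - 2)*(c - 1)^2*(c + 2)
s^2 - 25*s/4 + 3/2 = (s - 6)*(s - 1/4)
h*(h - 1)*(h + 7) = h^3 + 6*h^2 - 7*h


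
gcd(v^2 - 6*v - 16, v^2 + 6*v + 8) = v + 2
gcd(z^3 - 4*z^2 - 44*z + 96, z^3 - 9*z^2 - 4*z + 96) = z - 8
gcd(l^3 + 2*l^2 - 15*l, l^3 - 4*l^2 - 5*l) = l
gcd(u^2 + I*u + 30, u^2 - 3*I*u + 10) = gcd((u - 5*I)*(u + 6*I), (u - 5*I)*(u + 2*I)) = u - 5*I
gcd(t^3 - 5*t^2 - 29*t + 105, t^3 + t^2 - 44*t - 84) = t - 7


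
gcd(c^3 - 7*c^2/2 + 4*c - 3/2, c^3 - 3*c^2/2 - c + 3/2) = c^2 - 5*c/2 + 3/2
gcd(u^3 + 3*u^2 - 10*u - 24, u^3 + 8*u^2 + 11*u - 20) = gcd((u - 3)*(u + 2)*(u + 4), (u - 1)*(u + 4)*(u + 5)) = u + 4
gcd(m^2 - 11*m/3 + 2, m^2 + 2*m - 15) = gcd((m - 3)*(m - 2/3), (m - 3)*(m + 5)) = m - 3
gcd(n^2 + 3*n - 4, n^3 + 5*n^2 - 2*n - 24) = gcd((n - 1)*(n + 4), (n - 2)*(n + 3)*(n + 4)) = n + 4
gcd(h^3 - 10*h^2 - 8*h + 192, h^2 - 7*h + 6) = h - 6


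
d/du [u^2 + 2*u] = 2*u + 2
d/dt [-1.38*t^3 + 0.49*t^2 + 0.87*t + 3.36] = -4.14*t^2 + 0.98*t + 0.87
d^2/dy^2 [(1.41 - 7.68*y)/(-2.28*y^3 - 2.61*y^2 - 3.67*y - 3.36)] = (239.542272*y^5 + 186.255936*y^4 - 158.142528*y^3 - 834.43959*y^2 - 420.328602*y - 202.659258)/(11.852352*y^9 + 40.703472*y^8 + 103.829148*y^7 + 201.216069*y^6 + 287.096625*y^5 + 342.818271*y^4 + 319.758319*y^3 + 224.16408*y^2 + 124.298496*y + 37.933056)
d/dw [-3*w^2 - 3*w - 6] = -6*w - 3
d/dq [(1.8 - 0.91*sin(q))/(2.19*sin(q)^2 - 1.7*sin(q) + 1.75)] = (1.9929*sin(q)^2 - 7.884*sin(q) + 1.4675)*cos(q)/(4.7961*sin(q)^4 - 7.446*sin(q)^3 + 10.555*sin(q)^2 - 5.95*sin(q) + 3.0625)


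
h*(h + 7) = h^2 + 7*h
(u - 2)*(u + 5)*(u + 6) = u^3 + 9*u^2 + 8*u - 60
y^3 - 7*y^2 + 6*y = y*(y - 6)*(y - 1)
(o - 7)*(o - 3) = o^2 - 10*o + 21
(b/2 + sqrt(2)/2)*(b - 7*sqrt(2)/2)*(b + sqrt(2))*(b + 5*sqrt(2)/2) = b^4/2 + sqrt(2)*b^3/2 - 39*b^2/4 - 37*sqrt(2)*b/2 - 35/2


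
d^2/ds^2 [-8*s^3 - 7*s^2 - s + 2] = -48*s - 14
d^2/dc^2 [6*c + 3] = 0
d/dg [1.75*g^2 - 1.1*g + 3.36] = 3.5*g - 1.1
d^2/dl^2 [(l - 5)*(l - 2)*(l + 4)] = 6*l - 6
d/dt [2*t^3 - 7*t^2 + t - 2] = 6*t^2 - 14*t + 1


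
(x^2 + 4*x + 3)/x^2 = 1 + 4/x + 3/x^2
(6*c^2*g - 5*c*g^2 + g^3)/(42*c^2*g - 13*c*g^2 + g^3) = (6*c^2 - 5*c*g + g^2)/(42*c^2 - 13*c*g + g^2)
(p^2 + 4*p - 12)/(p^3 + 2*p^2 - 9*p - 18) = (p^2 + 4*p - 12)/(p^3 + 2*p^2 - 9*p - 18)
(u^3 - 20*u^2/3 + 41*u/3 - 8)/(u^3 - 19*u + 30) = (3*u^2 - 11*u + 8)/(3*(u^2 + 3*u - 10))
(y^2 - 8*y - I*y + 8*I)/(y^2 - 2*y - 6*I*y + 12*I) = (y^2 - 8*y - I*y + 8*I)/(y^2 - 2*y - 6*I*y + 12*I)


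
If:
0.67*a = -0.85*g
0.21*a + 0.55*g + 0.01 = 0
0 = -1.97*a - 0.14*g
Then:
No Solution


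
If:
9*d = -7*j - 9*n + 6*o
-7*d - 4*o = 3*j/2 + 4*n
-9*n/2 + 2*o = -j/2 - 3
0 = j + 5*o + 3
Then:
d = 124/517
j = -576/517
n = 194/517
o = -195/517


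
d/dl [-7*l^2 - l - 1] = -14*l - 1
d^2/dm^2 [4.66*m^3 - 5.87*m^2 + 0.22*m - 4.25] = 27.96*m - 11.74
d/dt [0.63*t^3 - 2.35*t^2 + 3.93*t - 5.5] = 1.89*t^2 - 4.7*t + 3.93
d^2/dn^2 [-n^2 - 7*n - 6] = -2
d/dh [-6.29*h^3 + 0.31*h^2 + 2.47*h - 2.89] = -18.87*h^2 + 0.62*h + 2.47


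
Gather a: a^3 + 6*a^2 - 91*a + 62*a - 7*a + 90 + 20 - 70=a^3 + 6*a^2 - 36*a + 40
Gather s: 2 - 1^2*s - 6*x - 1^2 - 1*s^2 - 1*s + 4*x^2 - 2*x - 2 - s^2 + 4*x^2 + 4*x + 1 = -2*s^2 - 2*s + 8*x^2 - 4*x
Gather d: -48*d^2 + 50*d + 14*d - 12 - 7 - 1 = -48*d^2 + 64*d - 20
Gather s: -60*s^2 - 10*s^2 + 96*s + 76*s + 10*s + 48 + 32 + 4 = -70*s^2 + 182*s + 84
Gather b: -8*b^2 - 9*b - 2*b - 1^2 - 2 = -8*b^2 - 11*b - 3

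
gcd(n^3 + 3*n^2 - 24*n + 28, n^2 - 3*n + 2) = n - 2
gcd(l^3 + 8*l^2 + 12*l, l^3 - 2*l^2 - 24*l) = l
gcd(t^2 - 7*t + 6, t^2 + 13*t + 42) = 1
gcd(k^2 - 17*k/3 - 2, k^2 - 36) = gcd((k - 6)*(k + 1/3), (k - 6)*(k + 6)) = k - 6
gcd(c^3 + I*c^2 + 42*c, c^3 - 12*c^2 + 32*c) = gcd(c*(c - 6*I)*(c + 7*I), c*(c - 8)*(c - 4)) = c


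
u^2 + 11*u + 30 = (u + 5)*(u + 6)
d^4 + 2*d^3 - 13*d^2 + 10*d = d*(d - 2)*(d - 1)*(d + 5)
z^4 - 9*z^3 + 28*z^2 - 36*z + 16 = (z - 4)*(z - 2)^2*(z - 1)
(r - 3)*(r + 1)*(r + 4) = r^3 + 2*r^2 - 11*r - 12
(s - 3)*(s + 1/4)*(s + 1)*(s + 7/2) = s^4 + 7*s^3/4 - 77*s^2/8 - 13*s - 21/8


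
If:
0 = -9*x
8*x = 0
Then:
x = 0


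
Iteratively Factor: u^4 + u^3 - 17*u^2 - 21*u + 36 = (u - 4)*(u^3 + 5*u^2 + 3*u - 9) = (u - 4)*(u + 3)*(u^2 + 2*u - 3) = (u - 4)*(u + 3)^2*(u - 1)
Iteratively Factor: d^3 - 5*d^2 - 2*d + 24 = (d + 2)*(d^2 - 7*d + 12) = (d - 4)*(d + 2)*(d - 3)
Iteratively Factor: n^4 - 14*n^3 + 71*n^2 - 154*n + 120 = (n - 2)*(n^3 - 12*n^2 + 47*n - 60) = (n - 5)*(n - 2)*(n^2 - 7*n + 12) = (n - 5)*(n - 3)*(n - 2)*(n - 4)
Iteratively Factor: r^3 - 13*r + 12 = (r + 4)*(r^2 - 4*r + 3) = (r - 3)*(r + 4)*(r - 1)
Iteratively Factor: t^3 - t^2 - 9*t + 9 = (t + 3)*(t^2 - 4*t + 3) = (t - 3)*(t + 3)*(t - 1)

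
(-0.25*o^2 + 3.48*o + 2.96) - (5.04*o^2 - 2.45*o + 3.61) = -5.29*o^2 + 5.93*o - 0.65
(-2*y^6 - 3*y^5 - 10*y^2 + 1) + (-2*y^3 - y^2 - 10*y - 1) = -2*y^6 - 3*y^5 - 2*y^3 - 11*y^2 - 10*y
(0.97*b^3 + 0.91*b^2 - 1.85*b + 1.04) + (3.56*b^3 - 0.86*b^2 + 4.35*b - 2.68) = 4.53*b^3 + 0.05*b^2 + 2.5*b - 1.64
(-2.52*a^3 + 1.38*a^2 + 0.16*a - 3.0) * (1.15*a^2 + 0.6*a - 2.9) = -2.898*a^5 + 0.0749999999999997*a^4 + 8.32*a^3 - 7.356*a^2 - 2.264*a + 8.7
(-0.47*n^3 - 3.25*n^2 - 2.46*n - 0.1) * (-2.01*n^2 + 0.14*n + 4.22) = 0.9447*n^5 + 6.4667*n^4 + 2.5062*n^3 - 13.8584*n^2 - 10.3952*n - 0.422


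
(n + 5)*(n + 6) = n^2 + 11*n + 30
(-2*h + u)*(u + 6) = -2*h*u - 12*h + u^2 + 6*u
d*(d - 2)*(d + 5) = d^3 + 3*d^2 - 10*d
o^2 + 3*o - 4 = (o - 1)*(o + 4)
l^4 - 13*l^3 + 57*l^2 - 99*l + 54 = (l - 6)*(l - 3)^2*(l - 1)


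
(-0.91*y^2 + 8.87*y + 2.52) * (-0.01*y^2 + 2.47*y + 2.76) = 0.0091*y^4 - 2.3364*y^3 + 19.3721*y^2 + 30.7056*y + 6.9552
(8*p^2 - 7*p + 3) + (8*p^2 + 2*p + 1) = 16*p^2 - 5*p + 4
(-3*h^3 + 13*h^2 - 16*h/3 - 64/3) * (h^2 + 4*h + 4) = -3*h^5 + h^4 + 104*h^3/3 + 28*h^2/3 - 320*h/3 - 256/3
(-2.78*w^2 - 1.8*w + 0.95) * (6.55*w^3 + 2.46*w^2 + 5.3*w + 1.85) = -18.209*w^5 - 18.6288*w^4 - 12.9395*w^3 - 12.346*w^2 + 1.705*w + 1.7575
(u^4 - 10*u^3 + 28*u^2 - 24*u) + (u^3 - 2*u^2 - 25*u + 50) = u^4 - 9*u^3 + 26*u^2 - 49*u + 50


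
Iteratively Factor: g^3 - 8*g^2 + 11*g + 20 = (g + 1)*(g^2 - 9*g + 20) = (g - 4)*(g + 1)*(g - 5)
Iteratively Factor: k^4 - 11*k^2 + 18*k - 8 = (k - 2)*(k^3 + 2*k^2 - 7*k + 4) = (k - 2)*(k - 1)*(k^2 + 3*k - 4) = (k - 2)*(k - 1)^2*(k + 4)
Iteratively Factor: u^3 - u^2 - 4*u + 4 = (u - 2)*(u^2 + u - 2) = (u - 2)*(u - 1)*(u + 2)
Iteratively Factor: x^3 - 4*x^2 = (x)*(x^2 - 4*x) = x*(x - 4)*(x)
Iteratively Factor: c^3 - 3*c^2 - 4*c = (c + 1)*(c^2 - 4*c) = c*(c + 1)*(c - 4)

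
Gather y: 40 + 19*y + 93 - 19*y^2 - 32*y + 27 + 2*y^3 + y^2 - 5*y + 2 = 2*y^3 - 18*y^2 - 18*y + 162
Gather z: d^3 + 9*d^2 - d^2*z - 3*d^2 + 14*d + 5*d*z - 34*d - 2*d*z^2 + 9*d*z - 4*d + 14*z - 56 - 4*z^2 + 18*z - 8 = d^3 + 6*d^2 - 24*d + z^2*(-2*d - 4) + z*(-d^2 + 14*d + 32) - 64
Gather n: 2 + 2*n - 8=2*n - 6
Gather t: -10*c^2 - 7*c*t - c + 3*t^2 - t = -10*c^2 - c + 3*t^2 + t*(-7*c - 1)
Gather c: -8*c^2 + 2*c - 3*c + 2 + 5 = -8*c^2 - c + 7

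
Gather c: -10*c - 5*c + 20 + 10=30 - 15*c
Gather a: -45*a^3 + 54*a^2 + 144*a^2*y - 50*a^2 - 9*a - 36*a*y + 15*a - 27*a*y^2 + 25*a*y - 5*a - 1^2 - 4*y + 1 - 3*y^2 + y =-45*a^3 + a^2*(144*y + 4) + a*(-27*y^2 - 11*y + 1) - 3*y^2 - 3*y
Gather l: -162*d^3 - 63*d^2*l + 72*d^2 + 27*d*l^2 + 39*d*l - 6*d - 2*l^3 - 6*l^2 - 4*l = -162*d^3 + 72*d^2 - 6*d - 2*l^3 + l^2*(27*d - 6) + l*(-63*d^2 + 39*d - 4)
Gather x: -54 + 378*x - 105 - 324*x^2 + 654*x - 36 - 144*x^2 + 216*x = -468*x^2 + 1248*x - 195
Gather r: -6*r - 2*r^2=-2*r^2 - 6*r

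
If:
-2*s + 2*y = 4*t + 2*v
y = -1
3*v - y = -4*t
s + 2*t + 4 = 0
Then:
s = 1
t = -5/2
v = 3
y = -1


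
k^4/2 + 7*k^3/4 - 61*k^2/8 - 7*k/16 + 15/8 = (k/2 + 1/4)*(k - 5/2)*(k - 1/2)*(k + 6)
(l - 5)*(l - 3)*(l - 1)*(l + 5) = l^4 - 4*l^3 - 22*l^2 + 100*l - 75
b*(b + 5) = b^2 + 5*b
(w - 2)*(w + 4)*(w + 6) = w^3 + 8*w^2 + 4*w - 48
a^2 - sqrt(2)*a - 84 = (a - 7*sqrt(2))*(a + 6*sqrt(2))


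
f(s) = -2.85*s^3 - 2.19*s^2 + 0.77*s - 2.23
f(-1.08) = -2.03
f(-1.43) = 0.52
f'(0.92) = -10.50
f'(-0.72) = -0.51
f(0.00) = -2.23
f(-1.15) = -1.68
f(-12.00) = 4597.97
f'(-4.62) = -161.49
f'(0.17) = -0.22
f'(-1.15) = -5.50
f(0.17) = -2.18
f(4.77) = -357.70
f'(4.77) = -214.66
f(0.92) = -5.59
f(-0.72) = -2.86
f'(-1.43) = -10.45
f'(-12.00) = -1177.87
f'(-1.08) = -4.47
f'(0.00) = 0.77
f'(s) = -8.55*s^2 - 4.38*s + 0.77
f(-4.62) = 228.51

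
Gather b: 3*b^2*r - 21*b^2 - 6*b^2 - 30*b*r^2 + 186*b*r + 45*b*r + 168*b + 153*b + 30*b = b^2*(3*r - 27) + b*(-30*r^2 + 231*r + 351)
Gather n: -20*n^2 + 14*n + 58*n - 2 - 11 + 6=-20*n^2 + 72*n - 7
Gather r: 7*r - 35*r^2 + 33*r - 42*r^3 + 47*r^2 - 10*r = -42*r^3 + 12*r^2 + 30*r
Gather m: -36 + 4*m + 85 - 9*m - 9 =40 - 5*m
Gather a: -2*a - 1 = -2*a - 1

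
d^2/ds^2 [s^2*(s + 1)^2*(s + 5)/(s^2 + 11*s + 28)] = 2*(3*s^7 + 95*s^6 + 1209*s^5 + 7749*s^4 + 26056*s^3 + 42672*s^2 + 25872*s + 3920)/(s^6 + 33*s^5 + 447*s^4 + 3179*s^3 + 12516*s^2 + 25872*s + 21952)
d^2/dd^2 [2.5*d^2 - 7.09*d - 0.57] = 5.00000000000000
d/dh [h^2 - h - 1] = 2*h - 1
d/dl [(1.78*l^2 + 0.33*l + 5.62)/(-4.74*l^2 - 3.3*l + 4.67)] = (-4.3098*l^2 + 69.9028*l + 20.0871)/(22.4676*l^4 + 31.284*l^3 - 33.3816*l^2 - 30.822*l + 21.8089)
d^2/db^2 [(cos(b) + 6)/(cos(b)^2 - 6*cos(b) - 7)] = (9*sin(b)^4*cos(b) + 30*sin(b)^4 - 366*sin(b)^2 - 161*cos(b)/2 - 15*cos(3*b) - cos(5*b)/2 - 96)/(sin(b)^2 + 6*cos(b) + 6)^3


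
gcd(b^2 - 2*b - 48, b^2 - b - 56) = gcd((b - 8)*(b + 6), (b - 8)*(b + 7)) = b - 8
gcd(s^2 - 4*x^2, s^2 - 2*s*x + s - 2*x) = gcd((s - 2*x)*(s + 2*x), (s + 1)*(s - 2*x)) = -s + 2*x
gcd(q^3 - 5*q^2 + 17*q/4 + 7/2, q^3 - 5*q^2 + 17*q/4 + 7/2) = q^3 - 5*q^2 + 17*q/4 + 7/2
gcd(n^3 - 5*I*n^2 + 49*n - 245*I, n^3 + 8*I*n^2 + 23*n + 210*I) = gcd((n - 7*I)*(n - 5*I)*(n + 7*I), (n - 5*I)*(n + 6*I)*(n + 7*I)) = n^2 + 2*I*n + 35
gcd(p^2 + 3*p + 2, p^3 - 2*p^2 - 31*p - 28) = p + 1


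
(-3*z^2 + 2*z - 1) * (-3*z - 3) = 9*z^3 + 3*z^2 - 3*z + 3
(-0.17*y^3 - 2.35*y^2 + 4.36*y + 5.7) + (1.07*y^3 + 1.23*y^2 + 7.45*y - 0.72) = 0.9*y^3 - 1.12*y^2 + 11.81*y + 4.98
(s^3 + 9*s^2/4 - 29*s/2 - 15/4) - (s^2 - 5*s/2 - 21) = s^3 + 5*s^2/4 - 12*s + 69/4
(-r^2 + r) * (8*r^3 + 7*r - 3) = -8*r^5 + 8*r^4 - 7*r^3 + 10*r^2 - 3*r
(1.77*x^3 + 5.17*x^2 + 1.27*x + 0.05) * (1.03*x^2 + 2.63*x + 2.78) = 1.8231*x^5 + 9.9802*x^4 + 19.8258*x^3 + 17.7642*x^2 + 3.6621*x + 0.139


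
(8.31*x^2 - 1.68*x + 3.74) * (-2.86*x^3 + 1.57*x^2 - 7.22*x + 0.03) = -23.7666*x^5 + 17.8515*x^4 - 73.3322*x^3 + 18.2507*x^2 - 27.0532*x + 0.1122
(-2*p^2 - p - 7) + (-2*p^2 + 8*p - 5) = -4*p^2 + 7*p - 12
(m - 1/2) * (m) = m^2 - m/2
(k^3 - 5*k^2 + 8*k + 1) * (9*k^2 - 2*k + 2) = 9*k^5 - 47*k^4 + 84*k^3 - 17*k^2 + 14*k + 2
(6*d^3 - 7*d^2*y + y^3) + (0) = 6*d^3 - 7*d^2*y + y^3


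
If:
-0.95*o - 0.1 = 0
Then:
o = -0.11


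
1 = 1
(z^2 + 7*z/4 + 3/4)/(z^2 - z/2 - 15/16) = 4*(z + 1)/(4*z - 5)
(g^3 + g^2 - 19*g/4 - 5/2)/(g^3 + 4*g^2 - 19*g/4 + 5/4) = (4*g^3 + 4*g^2 - 19*g - 10)/(4*g^3 + 16*g^2 - 19*g + 5)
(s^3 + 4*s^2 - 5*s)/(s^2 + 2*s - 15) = s*(s - 1)/(s - 3)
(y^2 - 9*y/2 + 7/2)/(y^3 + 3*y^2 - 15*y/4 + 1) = 2*(2*y^2 - 9*y + 7)/(4*y^3 + 12*y^2 - 15*y + 4)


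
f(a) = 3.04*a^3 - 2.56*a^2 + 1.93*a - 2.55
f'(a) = 9.12*a^2 - 5.12*a + 1.93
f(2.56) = 36.62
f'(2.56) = 48.59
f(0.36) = -2.05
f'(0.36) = 1.27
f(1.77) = 9.70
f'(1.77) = 21.44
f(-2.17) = -49.86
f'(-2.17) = 55.99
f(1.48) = 4.55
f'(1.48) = 14.33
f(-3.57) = -180.38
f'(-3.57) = 136.44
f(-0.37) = -3.77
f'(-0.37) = 5.07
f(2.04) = 16.54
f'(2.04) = 29.44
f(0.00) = -2.55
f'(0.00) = 1.93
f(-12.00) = -5647.47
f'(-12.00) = 1376.65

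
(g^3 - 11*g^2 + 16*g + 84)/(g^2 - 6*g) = g - 5 - 14/g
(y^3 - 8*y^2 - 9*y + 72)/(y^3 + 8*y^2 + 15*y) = (y^2 - 11*y + 24)/(y*(y + 5))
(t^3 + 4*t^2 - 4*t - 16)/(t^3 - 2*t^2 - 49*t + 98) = (t^2 + 6*t + 8)/(t^2 - 49)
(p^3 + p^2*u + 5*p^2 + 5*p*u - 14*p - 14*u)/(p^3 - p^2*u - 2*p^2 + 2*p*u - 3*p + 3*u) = (p^3 + p^2*u + 5*p^2 + 5*p*u - 14*p - 14*u)/(p^3 - p^2*u - 2*p^2 + 2*p*u - 3*p + 3*u)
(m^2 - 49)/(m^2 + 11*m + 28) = (m - 7)/(m + 4)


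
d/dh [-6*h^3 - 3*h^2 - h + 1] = -18*h^2 - 6*h - 1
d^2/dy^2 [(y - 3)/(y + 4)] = -14/(y + 4)^3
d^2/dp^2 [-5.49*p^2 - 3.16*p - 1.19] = -10.9800000000000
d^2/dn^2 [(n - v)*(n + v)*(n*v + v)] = 2*v*(3*n + 1)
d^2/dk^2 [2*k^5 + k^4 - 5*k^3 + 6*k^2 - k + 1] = 40*k^3 + 12*k^2 - 30*k + 12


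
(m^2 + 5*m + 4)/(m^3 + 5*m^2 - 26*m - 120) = (m + 1)/(m^2 + m - 30)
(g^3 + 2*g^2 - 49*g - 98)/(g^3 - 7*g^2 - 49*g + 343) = (g + 2)/(g - 7)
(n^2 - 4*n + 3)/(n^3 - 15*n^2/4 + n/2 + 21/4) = 4*(n - 1)/(4*n^2 - 3*n - 7)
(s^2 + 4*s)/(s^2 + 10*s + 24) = s/(s + 6)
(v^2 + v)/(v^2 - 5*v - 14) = v*(v + 1)/(v^2 - 5*v - 14)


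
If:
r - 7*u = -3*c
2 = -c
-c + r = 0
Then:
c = -2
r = -2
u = -8/7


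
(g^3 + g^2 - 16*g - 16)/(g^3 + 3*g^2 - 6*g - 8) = (g - 4)/(g - 2)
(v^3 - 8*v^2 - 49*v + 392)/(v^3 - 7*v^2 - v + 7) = (v^2 - v - 56)/(v^2 - 1)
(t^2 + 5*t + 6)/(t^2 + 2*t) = (t + 3)/t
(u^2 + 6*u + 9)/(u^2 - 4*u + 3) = (u^2 + 6*u + 9)/(u^2 - 4*u + 3)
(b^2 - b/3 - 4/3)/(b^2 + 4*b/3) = (3*b^2 - b - 4)/(b*(3*b + 4))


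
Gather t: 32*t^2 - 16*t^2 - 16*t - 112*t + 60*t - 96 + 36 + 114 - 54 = 16*t^2 - 68*t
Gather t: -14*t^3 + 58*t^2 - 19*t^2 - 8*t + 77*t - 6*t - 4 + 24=-14*t^3 + 39*t^2 + 63*t + 20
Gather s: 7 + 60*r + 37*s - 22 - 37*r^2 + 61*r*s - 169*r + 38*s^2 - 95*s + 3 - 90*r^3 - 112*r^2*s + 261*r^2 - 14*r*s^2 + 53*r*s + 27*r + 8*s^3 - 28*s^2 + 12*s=-90*r^3 + 224*r^2 - 82*r + 8*s^3 + s^2*(10 - 14*r) + s*(-112*r^2 + 114*r - 46) - 12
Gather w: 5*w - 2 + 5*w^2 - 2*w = 5*w^2 + 3*w - 2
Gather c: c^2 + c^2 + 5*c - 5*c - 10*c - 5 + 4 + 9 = 2*c^2 - 10*c + 8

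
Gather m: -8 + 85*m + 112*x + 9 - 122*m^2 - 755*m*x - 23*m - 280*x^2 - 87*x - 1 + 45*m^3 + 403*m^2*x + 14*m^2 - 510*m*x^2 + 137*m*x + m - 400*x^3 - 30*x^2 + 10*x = 45*m^3 + m^2*(403*x - 108) + m*(-510*x^2 - 618*x + 63) - 400*x^3 - 310*x^2 + 35*x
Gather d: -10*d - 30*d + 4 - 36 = -40*d - 32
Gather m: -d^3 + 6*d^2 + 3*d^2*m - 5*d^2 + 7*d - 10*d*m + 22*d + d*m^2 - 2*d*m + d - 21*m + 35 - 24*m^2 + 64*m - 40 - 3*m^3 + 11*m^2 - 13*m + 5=-d^3 + d^2 + 30*d - 3*m^3 + m^2*(d - 13) + m*(3*d^2 - 12*d + 30)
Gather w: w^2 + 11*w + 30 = w^2 + 11*w + 30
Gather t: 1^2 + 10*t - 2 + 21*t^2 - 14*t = 21*t^2 - 4*t - 1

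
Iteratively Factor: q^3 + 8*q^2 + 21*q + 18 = (q + 3)*(q^2 + 5*q + 6) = (q + 3)^2*(q + 2)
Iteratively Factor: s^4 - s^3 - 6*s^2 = (s)*(s^3 - s^2 - 6*s) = s^2*(s^2 - s - 6) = s^2*(s + 2)*(s - 3)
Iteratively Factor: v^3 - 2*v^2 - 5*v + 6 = (v + 2)*(v^2 - 4*v + 3) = (v - 1)*(v + 2)*(v - 3)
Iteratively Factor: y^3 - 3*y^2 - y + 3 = (y - 3)*(y^2 - 1) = (y - 3)*(y - 1)*(y + 1)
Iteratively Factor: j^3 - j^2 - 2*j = (j - 2)*(j^2 + j) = (j - 2)*(j + 1)*(j)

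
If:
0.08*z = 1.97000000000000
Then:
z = 24.62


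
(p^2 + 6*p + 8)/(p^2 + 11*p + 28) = (p + 2)/(p + 7)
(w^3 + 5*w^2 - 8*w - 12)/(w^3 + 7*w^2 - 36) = (w + 1)/(w + 3)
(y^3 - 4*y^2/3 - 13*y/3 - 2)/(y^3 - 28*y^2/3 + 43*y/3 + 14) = (y + 1)/(y - 7)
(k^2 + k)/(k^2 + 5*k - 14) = k*(k + 1)/(k^2 + 5*k - 14)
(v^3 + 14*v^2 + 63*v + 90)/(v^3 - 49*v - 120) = (v + 6)/(v - 8)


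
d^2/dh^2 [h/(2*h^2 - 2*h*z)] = ((-3*h + z)*(h - z) + (2*h - z)^2)/(h^2*(h - z)^3)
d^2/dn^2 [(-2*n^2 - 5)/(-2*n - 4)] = 13/(n^3 + 6*n^2 + 12*n + 8)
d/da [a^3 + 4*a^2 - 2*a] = 3*a^2 + 8*a - 2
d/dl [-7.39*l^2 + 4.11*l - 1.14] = 4.11 - 14.78*l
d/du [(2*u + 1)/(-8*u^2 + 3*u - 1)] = (16*u^2 + 16*u - 5)/(64*u^4 - 48*u^3 + 25*u^2 - 6*u + 1)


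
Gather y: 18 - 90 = -72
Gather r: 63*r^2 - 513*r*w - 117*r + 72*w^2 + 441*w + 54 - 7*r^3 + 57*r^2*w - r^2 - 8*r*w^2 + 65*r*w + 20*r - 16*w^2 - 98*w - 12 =-7*r^3 + r^2*(57*w + 62) + r*(-8*w^2 - 448*w - 97) + 56*w^2 + 343*w + 42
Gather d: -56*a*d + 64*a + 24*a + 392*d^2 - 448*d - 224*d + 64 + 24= 88*a + 392*d^2 + d*(-56*a - 672) + 88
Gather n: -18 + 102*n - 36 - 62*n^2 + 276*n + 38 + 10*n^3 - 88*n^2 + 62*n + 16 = 10*n^3 - 150*n^2 + 440*n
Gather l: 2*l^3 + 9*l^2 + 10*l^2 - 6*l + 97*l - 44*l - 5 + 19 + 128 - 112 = 2*l^3 + 19*l^2 + 47*l + 30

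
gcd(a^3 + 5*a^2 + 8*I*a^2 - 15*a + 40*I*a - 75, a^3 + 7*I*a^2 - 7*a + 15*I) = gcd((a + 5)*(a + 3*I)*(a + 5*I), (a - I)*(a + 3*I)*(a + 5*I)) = a^2 + 8*I*a - 15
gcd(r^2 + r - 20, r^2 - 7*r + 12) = r - 4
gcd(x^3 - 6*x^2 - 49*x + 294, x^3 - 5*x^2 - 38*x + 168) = x - 7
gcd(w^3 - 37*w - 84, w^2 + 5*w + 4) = w + 4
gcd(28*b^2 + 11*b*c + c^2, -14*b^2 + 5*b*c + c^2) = 7*b + c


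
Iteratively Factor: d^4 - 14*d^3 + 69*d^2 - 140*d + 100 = (d - 2)*(d^3 - 12*d^2 + 45*d - 50) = (d - 2)^2*(d^2 - 10*d + 25) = (d - 5)*(d - 2)^2*(d - 5)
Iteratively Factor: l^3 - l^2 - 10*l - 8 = (l + 2)*(l^2 - 3*l - 4) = (l - 4)*(l + 2)*(l + 1)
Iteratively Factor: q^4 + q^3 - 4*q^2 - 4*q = (q + 2)*(q^3 - q^2 - 2*q) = (q - 2)*(q + 2)*(q^2 + q) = q*(q - 2)*(q + 2)*(q + 1)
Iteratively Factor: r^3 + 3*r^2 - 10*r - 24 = (r + 2)*(r^2 + r - 12) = (r - 3)*(r + 2)*(r + 4)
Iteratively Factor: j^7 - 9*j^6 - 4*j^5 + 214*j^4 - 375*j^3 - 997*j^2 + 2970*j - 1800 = (j + 4)*(j^6 - 13*j^5 + 48*j^4 + 22*j^3 - 463*j^2 + 855*j - 450) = (j + 3)*(j + 4)*(j^5 - 16*j^4 + 96*j^3 - 266*j^2 + 335*j - 150) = (j - 2)*(j + 3)*(j + 4)*(j^4 - 14*j^3 + 68*j^2 - 130*j + 75) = (j - 5)*(j - 2)*(j + 3)*(j + 4)*(j^3 - 9*j^2 + 23*j - 15) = (j - 5)*(j - 2)*(j - 1)*(j + 3)*(j + 4)*(j^2 - 8*j + 15) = (j - 5)*(j - 3)*(j - 2)*(j - 1)*(j + 3)*(j + 4)*(j - 5)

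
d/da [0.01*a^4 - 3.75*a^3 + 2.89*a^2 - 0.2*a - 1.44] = 0.04*a^3 - 11.25*a^2 + 5.78*a - 0.2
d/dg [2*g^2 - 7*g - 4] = 4*g - 7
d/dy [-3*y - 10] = -3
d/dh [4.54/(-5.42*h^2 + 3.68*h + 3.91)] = (49.2136*h - 16.7072)/(-5.42*h^2 + 3.68*h + 3.91)^2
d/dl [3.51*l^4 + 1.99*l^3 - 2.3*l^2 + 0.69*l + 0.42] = 14.04*l^3 + 5.97*l^2 - 4.6*l + 0.69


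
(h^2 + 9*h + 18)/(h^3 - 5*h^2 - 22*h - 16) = (h^2 + 9*h + 18)/(h^3 - 5*h^2 - 22*h - 16)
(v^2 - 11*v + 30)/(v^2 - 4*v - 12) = (v - 5)/(v + 2)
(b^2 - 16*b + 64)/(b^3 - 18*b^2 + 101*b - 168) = (b - 8)/(b^2 - 10*b + 21)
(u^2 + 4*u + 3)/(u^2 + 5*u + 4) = (u + 3)/(u + 4)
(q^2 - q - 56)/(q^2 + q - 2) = (q^2 - q - 56)/(q^2 + q - 2)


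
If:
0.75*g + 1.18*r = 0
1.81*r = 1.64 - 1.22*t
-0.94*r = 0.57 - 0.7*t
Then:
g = -0.30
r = 0.19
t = 1.07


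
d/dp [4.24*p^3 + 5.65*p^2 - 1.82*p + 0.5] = 12.72*p^2 + 11.3*p - 1.82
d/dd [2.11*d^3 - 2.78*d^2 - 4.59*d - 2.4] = 6.33*d^2 - 5.56*d - 4.59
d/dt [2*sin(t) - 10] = 2*cos(t)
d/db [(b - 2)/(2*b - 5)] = -1/(2*b - 5)^2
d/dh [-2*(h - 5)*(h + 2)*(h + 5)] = -6*h^2 - 8*h + 50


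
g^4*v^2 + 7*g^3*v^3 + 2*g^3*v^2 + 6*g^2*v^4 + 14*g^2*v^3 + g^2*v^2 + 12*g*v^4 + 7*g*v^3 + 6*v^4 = (g + v)*(g + 6*v)*(g*v + v)^2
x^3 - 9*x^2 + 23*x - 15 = (x - 5)*(x - 3)*(x - 1)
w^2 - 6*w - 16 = (w - 8)*(w + 2)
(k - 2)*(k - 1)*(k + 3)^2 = k^4 + 3*k^3 - 7*k^2 - 15*k + 18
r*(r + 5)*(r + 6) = r^3 + 11*r^2 + 30*r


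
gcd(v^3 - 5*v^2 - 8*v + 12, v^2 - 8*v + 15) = 1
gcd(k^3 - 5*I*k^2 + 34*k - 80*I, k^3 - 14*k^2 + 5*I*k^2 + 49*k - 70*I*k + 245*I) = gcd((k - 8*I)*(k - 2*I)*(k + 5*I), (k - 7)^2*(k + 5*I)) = k + 5*I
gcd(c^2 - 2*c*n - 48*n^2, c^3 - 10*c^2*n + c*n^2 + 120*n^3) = c - 8*n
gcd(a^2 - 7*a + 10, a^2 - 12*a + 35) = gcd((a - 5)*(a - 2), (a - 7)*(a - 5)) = a - 5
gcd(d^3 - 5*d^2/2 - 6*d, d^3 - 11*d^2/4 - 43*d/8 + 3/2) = d^2 - 5*d/2 - 6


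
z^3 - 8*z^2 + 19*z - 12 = (z - 4)*(z - 3)*(z - 1)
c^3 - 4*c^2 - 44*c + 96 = (c - 8)*(c - 2)*(c + 6)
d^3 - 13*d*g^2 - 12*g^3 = (d - 4*g)*(d + g)*(d + 3*g)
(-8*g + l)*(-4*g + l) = 32*g^2 - 12*g*l + l^2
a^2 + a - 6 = (a - 2)*(a + 3)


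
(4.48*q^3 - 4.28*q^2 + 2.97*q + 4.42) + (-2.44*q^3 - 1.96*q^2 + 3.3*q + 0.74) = 2.04*q^3 - 6.24*q^2 + 6.27*q + 5.16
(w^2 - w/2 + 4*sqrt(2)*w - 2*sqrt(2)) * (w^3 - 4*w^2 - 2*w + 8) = w^5 - 9*w^4/2 + 4*sqrt(2)*w^4 - 18*sqrt(2)*w^3 + 9*w^2 - 4*w + 36*sqrt(2)*w - 16*sqrt(2)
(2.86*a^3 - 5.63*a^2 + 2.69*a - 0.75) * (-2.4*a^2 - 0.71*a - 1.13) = -6.864*a^5 + 11.4814*a^4 - 5.6905*a^3 + 6.252*a^2 - 2.5072*a + 0.8475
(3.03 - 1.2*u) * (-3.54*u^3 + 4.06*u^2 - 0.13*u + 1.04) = 4.248*u^4 - 15.5982*u^3 + 12.4578*u^2 - 1.6419*u + 3.1512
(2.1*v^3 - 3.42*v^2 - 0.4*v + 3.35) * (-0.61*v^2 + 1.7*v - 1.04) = -1.281*v^5 + 5.6562*v^4 - 7.754*v^3 + 0.8333*v^2 + 6.111*v - 3.484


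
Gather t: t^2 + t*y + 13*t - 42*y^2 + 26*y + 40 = t^2 + t*(y + 13) - 42*y^2 + 26*y + 40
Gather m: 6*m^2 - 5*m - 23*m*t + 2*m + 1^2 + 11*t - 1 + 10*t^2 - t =6*m^2 + m*(-23*t - 3) + 10*t^2 + 10*t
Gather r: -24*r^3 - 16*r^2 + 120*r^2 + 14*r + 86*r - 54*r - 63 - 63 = -24*r^3 + 104*r^2 + 46*r - 126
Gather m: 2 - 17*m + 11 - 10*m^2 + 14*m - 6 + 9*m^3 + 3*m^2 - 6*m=9*m^3 - 7*m^2 - 9*m + 7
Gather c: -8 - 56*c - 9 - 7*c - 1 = -63*c - 18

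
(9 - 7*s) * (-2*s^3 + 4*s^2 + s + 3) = 14*s^4 - 46*s^3 + 29*s^2 - 12*s + 27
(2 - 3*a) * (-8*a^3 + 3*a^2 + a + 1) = 24*a^4 - 25*a^3 + 3*a^2 - a + 2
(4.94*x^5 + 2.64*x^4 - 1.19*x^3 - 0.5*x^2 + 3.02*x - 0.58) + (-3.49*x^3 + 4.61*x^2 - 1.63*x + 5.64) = 4.94*x^5 + 2.64*x^4 - 4.68*x^3 + 4.11*x^2 + 1.39*x + 5.06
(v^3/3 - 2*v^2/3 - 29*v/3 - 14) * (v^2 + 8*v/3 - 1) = v^5/3 + 2*v^4/9 - 106*v^3/9 - 352*v^2/9 - 83*v/3 + 14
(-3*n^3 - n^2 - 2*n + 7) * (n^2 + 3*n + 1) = -3*n^5 - 10*n^4 - 8*n^3 + 19*n + 7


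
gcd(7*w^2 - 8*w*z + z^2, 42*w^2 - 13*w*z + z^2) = -7*w + z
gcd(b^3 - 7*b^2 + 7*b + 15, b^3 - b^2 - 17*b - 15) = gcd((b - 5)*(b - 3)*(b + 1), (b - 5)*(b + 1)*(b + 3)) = b^2 - 4*b - 5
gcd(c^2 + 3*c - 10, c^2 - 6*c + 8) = c - 2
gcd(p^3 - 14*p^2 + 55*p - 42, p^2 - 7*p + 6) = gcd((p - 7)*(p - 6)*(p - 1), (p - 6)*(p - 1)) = p^2 - 7*p + 6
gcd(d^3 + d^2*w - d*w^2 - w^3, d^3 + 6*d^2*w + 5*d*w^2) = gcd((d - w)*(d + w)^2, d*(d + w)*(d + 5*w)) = d + w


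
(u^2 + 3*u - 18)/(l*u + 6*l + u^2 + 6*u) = (u - 3)/(l + u)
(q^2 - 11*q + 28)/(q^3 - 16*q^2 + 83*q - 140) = 1/(q - 5)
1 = 1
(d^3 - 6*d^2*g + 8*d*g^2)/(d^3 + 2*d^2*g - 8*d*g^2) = (d - 4*g)/(d + 4*g)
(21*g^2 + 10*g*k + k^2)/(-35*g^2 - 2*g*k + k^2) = (-21*g^2 - 10*g*k - k^2)/(35*g^2 + 2*g*k - k^2)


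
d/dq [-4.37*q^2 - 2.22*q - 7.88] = -8.74*q - 2.22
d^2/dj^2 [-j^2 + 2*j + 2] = -2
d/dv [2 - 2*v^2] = -4*v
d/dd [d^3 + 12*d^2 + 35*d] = 3*d^2 + 24*d + 35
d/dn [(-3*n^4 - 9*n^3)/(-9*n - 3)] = n^2*(9*n^2 + 22*n + 9)/(9*n^2 + 6*n + 1)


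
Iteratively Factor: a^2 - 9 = (a - 3)*(a + 3)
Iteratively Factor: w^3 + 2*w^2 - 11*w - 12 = (w + 4)*(w^2 - 2*w - 3) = (w - 3)*(w + 4)*(w + 1)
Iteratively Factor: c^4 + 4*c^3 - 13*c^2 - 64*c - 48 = (c + 3)*(c^3 + c^2 - 16*c - 16) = (c + 1)*(c + 3)*(c^2 - 16) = (c - 4)*(c + 1)*(c + 3)*(c + 4)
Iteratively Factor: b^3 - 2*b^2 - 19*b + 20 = (b - 1)*(b^2 - b - 20) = (b - 1)*(b + 4)*(b - 5)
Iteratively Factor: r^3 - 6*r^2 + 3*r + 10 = (r - 5)*(r^2 - r - 2) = (r - 5)*(r + 1)*(r - 2)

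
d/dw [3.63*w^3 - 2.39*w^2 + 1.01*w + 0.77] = 10.89*w^2 - 4.78*w + 1.01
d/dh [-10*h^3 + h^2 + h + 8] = -30*h^2 + 2*h + 1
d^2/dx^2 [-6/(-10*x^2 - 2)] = 30*(15*x^2 - 1)/(5*x^2 + 1)^3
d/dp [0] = 0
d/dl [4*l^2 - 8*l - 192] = 8*l - 8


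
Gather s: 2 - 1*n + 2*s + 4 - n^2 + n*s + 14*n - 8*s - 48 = -n^2 + 13*n + s*(n - 6) - 42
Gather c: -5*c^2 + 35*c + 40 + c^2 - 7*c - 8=-4*c^2 + 28*c + 32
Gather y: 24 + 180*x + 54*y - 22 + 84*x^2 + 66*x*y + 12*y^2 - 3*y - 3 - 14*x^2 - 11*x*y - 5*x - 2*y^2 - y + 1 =70*x^2 + 175*x + 10*y^2 + y*(55*x + 50)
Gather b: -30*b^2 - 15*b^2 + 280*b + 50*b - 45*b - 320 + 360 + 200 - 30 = -45*b^2 + 285*b + 210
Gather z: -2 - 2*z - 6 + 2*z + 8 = 0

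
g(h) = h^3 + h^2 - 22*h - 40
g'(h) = 3*h^2 + 2*h - 22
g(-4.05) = -0.93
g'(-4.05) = 19.11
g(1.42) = -66.36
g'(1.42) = -13.11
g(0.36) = -47.74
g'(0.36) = -20.89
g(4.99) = -0.63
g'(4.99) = 62.68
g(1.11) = -61.82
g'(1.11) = -16.08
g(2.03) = -72.17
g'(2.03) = -5.58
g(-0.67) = -25.11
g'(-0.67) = -21.99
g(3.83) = -53.41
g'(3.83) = 29.67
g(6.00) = 80.00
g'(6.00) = 98.00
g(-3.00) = 8.00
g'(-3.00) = -1.00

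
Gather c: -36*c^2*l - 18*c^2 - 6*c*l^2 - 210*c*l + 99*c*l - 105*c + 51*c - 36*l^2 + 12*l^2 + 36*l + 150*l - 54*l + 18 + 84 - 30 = c^2*(-36*l - 18) + c*(-6*l^2 - 111*l - 54) - 24*l^2 + 132*l + 72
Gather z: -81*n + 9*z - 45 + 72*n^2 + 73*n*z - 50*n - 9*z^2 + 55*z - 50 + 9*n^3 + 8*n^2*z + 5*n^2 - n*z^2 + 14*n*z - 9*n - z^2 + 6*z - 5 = 9*n^3 + 77*n^2 - 140*n + z^2*(-n - 10) + z*(8*n^2 + 87*n + 70) - 100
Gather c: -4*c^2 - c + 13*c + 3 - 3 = -4*c^2 + 12*c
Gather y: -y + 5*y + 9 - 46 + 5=4*y - 32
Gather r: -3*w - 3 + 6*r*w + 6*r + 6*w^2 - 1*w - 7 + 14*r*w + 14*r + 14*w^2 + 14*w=r*(20*w + 20) + 20*w^2 + 10*w - 10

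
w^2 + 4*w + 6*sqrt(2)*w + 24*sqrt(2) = (w + 4)*(w + 6*sqrt(2))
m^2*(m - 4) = m^3 - 4*m^2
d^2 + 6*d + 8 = (d + 2)*(d + 4)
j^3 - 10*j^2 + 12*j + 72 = (j - 6)^2*(j + 2)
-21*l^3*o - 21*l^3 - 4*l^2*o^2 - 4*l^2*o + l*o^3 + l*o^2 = (-7*l + o)*(3*l + o)*(l*o + l)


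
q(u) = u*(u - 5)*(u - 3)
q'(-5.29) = 183.59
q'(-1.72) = 51.40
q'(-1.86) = 55.14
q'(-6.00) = 219.00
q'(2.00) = -5.00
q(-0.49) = -9.39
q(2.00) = 6.00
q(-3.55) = -198.81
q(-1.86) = -62.01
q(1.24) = 8.21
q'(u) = u*(u - 5) + u*(u - 3) + (u - 5)*(u - 3) = 3*u^2 - 16*u + 15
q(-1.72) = -54.56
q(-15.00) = -5400.00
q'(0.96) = 2.40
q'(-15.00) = 930.00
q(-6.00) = -594.00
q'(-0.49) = 23.56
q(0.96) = 7.91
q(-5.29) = -451.26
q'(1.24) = -0.23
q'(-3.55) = 109.61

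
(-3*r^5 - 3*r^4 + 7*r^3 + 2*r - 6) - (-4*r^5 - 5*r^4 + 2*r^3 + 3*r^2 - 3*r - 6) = r^5 + 2*r^4 + 5*r^3 - 3*r^2 + 5*r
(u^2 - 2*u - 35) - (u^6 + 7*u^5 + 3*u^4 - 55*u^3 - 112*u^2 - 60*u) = -u^6 - 7*u^5 - 3*u^4 + 55*u^3 + 113*u^2 + 58*u - 35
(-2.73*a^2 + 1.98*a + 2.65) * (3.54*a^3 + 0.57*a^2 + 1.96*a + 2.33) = -9.6642*a^5 + 5.4531*a^4 + 5.1588*a^3 - 0.969600000000001*a^2 + 9.8074*a + 6.1745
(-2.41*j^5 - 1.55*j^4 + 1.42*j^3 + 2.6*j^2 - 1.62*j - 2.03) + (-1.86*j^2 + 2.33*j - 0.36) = -2.41*j^5 - 1.55*j^4 + 1.42*j^3 + 0.74*j^2 + 0.71*j - 2.39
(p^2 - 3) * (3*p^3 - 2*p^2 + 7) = 3*p^5 - 2*p^4 - 9*p^3 + 13*p^2 - 21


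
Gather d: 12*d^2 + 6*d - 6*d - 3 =12*d^2 - 3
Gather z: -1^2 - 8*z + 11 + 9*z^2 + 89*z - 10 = 9*z^2 + 81*z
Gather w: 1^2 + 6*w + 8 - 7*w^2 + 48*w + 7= -7*w^2 + 54*w + 16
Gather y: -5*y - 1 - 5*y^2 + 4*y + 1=-5*y^2 - y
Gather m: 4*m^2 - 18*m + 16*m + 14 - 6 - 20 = 4*m^2 - 2*m - 12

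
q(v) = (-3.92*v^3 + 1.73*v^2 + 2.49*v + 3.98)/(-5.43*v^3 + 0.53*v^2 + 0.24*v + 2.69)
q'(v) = (-11.76*v^2 + 3.46*v + 2.49)/(-5.43*v^3 + 0.53*v^2 + 0.24*v + 2.69) + (16.29*v^2 - 1.06*v - 0.24)*(-3.92*v^3 + 1.73*v^2 + 2.49*v + 3.98)/(-5.43*v^3 + 0.53*v^2 + 0.24*v + 2.69)^2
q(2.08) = 0.43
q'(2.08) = 0.28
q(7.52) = 0.68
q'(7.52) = 0.01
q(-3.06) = 0.77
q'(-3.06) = 0.01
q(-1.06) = 0.84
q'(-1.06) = 0.18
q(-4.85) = 0.76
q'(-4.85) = 0.00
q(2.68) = 0.54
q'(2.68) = 0.12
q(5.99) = 0.67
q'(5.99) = 0.01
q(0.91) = -6.35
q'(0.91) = 110.19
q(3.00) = 0.57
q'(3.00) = 0.08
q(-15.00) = 0.74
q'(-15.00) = 0.00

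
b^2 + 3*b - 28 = (b - 4)*(b + 7)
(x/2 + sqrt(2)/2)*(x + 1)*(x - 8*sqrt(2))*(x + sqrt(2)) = x^4/2 - 3*sqrt(2)*x^3 + x^3/2 - 15*x^2 - 3*sqrt(2)*x^2 - 15*x - 8*sqrt(2)*x - 8*sqrt(2)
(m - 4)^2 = m^2 - 8*m + 16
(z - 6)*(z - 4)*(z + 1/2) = z^3 - 19*z^2/2 + 19*z + 12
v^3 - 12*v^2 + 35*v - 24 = (v - 8)*(v - 3)*(v - 1)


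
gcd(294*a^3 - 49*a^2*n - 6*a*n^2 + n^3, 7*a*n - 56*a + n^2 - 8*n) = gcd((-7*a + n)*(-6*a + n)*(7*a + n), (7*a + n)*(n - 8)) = 7*a + n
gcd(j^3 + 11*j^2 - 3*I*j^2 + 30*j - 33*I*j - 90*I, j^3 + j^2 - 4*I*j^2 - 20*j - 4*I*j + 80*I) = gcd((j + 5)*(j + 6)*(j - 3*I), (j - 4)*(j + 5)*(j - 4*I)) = j + 5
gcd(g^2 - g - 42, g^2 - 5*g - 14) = g - 7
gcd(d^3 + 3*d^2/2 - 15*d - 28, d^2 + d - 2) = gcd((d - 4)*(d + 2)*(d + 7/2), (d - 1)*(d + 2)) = d + 2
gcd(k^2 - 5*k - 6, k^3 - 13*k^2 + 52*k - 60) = k - 6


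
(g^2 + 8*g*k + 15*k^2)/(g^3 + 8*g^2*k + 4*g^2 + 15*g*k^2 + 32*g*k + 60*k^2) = 1/(g + 4)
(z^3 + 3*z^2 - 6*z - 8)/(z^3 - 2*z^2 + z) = (z^3 + 3*z^2 - 6*z - 8)/(z*(z^2 - 2*z + 1))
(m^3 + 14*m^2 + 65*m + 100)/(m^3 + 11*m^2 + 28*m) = (m^2 + 10*m + 25)/(m*(m + 7))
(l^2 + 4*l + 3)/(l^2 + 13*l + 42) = (l^2 + 4*l + 3)/(l^2 + 13*l + 42)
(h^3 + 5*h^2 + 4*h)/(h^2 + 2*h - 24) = h*(h^2 + 5*h + 4)/(h^2 + 2*h - 24)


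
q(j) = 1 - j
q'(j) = -1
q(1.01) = -0.01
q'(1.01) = -1.00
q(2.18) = -1.18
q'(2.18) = -1.00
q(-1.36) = 2.36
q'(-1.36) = -1.00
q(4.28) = -3.28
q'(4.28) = -1.00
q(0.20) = 0.80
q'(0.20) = -1.00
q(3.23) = -2.23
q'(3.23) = -1.00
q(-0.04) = 1.04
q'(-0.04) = -1.00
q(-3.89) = 4.89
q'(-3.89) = -1.00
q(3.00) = -2.00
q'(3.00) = -1.00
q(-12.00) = 13.00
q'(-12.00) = -1.00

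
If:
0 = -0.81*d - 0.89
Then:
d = -1.10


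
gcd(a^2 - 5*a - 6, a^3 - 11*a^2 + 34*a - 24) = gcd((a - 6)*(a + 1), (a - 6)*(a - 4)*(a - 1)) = a - 6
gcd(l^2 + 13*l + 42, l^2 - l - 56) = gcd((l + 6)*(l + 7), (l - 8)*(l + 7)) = l + 7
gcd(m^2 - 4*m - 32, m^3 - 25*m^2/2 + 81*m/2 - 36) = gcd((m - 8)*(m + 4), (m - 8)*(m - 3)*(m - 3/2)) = m - 8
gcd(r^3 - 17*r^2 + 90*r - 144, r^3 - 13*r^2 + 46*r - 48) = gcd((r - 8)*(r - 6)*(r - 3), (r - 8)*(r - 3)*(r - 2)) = r^2 - 11*r + 24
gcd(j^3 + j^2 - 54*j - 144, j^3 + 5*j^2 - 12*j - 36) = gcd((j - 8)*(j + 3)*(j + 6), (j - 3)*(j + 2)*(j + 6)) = j + 6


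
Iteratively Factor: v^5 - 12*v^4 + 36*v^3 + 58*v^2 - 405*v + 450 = (v - 5)*(v^4 - 7*v^3 + v^2 + 63*v - 90) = (v - 5)*(v + 3)*(v^3 - 10*v^2 + 31*v - 30) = (v - 5)*(v - 3)*(v + 3)*(v^2 - 7*v + 10) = (v - 5)^2*(v - 3)*(v + 3)*(v - 2)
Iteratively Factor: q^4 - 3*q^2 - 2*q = (q + 1)*(q^3 - q^2 - 2*q) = (q - 2)*(q + 1)*(q^2 + q) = (q - 2)*(q + 1)^2*(q)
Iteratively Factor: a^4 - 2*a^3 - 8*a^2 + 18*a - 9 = (a + 3)*(a^3 - 5*a^2 + 7*a - 3) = (a - 1)*(a + 3)*(a^2 - 4*a + 3) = (a - 1)^2*(a + 3)*(a - 3)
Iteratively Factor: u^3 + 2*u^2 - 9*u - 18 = (u - 3)*(u^2 + 5*u + 6) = (u - 3)*(u + 3)*(u + 2)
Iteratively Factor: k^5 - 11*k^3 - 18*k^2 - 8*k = (k - 4)*(k^4 + 4*k^3 + 5*k^2 + 2*k) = k*(k - 4)*(k^3 + 4*k^2 + 5*k + 2) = k*(k - 4)*(k + 1)*(k^2 + 3*k + 2) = k*(k - 4)*(k + 1)^2*(k + 2)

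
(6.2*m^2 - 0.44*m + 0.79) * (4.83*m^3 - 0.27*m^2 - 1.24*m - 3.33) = 29.946*m^5 - 3.7992*m^4 - 3.7535*m^3 - 20.3137*m^2 + 0.4856*m - 2.6307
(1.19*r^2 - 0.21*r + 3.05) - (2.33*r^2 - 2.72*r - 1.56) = -1.14*r^2 + 2.51*r + 4.61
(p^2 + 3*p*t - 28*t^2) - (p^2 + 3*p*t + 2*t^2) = -30*t^2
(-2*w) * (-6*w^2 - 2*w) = 12*w^3 + 4*w^2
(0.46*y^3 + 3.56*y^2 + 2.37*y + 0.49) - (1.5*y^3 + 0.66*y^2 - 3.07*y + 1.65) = -1.04*y^3 + 2.9*y^2 + 5.44*y - 1.16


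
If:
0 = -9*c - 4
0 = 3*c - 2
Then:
No Solution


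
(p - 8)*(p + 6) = p^2 - 2*p - 48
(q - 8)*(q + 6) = q^2 - 2*q - 48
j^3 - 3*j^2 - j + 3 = (j - 3)*(j - 1)*(j + 1)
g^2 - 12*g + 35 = (g - 7)*(g - 5)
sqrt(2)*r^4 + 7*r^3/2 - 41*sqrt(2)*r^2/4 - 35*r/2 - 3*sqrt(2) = (r - 2*sqrt(2))*(r + sqrt(2)/2)*(r + 3*sqrt(2))*(sqrt(2)*r + 1/2)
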